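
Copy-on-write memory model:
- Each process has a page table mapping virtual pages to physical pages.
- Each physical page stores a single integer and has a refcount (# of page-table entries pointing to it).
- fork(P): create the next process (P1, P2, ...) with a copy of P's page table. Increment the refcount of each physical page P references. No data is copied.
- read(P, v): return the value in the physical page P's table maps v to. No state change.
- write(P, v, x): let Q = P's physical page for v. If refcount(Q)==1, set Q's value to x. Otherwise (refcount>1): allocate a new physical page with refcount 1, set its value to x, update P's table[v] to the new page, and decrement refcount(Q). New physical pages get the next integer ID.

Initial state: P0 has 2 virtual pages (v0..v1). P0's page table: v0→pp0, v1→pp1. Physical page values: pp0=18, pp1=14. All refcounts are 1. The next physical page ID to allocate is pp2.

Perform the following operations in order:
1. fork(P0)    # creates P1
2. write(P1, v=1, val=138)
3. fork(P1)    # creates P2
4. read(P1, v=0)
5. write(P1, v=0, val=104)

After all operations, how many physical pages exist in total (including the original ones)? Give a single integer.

Op 1: fork(P0) -> P1. 2 ppages; refcounts: pp0:2 pp1:2
Op 2: write(P1, v1, 138). refcount(pp1)=2>1 -> COPY to pp2. 3 ppages; refcounts: pp0:2 pp1:1 pp2:1
Op 3: fork(P1) -> P2. 3 ppages; refcounts: pp0:3 pp1:1 pp2:2
Op 4: read(P1, v0) -> 18. No state change.
Op 5: write(P1, v0, 104). refcount(pp0)=3>1 -> COPY to pp3. 4 ppages; refcounts: pp0:2 pp1:1 pp2:2 pp3:1

Answer: 4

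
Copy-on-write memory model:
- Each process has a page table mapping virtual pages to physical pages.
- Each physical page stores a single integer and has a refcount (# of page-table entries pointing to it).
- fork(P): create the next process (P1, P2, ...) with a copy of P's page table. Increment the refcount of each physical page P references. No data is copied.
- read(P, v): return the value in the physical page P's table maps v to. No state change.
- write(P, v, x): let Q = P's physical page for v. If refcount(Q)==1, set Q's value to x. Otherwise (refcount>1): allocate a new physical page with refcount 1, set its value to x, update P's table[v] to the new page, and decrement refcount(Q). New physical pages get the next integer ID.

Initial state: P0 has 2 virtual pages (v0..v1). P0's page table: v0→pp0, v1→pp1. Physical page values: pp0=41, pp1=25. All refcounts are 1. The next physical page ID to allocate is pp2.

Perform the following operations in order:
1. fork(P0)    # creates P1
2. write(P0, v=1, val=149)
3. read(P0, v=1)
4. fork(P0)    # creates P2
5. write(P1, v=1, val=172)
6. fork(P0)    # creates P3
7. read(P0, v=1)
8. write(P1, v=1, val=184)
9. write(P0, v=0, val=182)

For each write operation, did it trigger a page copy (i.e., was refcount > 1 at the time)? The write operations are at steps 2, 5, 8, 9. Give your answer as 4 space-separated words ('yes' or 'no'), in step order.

Op 1: fork(P0) -> P1. 2 ppages; refcounts: pp0:2 pp1:2
Op 2: write(P0, v1, 149). refcount(pp1)=2>1 -> COPY to pp2. 3 ppages; refcounts: pp0:2 pp1:1 pp2:1
Op 3: read(P0, v1) -> 149. No state change.
Op 4: fork(P0) -> P2. 3 ppages; refcounts: pp0:3 pp1:1 pp2:2
Op 5: write(P1, v1, 172). refcount(pp1)=1 -> write in place. 3 ppages; refcounts: pp0:3 pp1:1 pp2:2
Op 6: fork(P0) -> P3. 3 ppages; refcounts: pp0:4 pp1:1 pp2:3
Op 7: read(P0, v1) -> 149. No state change.
Op 8: write(P1, v1, 184). refcount(pp1)=1 -> write in place. 3 ppages; refcounts: pp0:4 pp1:1 pp2:3
Op 9: write(P0, v0, 182). refcount(pp0)=4>1 -> COPY to pp3. 4 ppages; refcounts: pp0:3 pp1:1 pp2:3 pp3:1

yes no no yes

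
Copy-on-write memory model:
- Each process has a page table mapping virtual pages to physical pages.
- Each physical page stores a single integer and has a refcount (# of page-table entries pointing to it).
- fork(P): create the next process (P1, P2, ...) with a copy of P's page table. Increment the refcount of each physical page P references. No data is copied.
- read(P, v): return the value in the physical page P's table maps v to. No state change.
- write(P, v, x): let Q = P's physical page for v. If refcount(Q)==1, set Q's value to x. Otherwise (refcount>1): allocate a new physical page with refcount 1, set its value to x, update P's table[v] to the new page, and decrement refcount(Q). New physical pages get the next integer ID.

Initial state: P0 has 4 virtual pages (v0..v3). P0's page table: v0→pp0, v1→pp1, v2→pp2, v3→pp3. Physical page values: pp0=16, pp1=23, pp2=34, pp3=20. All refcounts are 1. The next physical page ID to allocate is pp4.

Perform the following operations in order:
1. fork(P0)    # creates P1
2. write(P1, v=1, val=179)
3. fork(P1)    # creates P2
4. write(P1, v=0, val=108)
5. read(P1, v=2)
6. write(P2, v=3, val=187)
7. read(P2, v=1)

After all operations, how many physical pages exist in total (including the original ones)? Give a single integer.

Op 1: fork(P0) -> P1. 4 ppages; refcounts: pp0:2 pp1:2 pp2:2 pp3:2
Op 2: write(P1, v1, 179). refcount(pp1)=2>1 -> COPY to pp4. 5 ppages; refcounts: pp0:2 pp1:1 pp2:2 pp3:2 pp4:1
Op 3: fork(P1) -> P2. 5 ppages; refcounts: pp0:3 pp1:1 pp2:3 pp3:3 pp4:2
Op 4: write(P1, v0, 108). refcount(pp0)=3>1 -> COPY to pp5. 6 ppages; refcounts: pp0:2 pp1:1 pp2:3 pp3:3 pp4:2 pp5:1
Op 5: read(P1, v2) -> 34. No state change.
Op 6: write(P2, v3, 187). refcount(pp3)=3>1 -> COPY to pp6. 7 ppages; refcounts: pp0:2 pp1:1 pp2:3 pp3:2 pp4:2 pp5:1 pp6:1
Op 7: read(P2, v1) -> 179. No state change.

Answer: 7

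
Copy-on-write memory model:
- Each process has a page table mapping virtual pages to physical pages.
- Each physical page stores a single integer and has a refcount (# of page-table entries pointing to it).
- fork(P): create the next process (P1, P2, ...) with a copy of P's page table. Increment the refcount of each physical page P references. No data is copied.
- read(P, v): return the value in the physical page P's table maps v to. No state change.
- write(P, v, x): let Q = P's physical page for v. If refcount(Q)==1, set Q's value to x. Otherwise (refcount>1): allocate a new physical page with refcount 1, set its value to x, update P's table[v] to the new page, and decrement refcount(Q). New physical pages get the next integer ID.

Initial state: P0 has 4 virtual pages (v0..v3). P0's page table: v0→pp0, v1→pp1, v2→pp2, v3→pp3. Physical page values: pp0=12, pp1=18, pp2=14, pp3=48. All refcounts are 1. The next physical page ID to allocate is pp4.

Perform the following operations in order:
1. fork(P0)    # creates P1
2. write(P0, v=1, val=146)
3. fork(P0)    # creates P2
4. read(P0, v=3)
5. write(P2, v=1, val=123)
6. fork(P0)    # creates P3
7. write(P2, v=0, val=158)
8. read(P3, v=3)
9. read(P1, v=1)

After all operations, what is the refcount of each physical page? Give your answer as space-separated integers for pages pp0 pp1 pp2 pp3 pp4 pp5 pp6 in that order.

Op 1: fork(P0) -> P1. 4 ppages; refcounts: pp0:2 pp1:2 pp2:2 pp3:2
Op 2: write(P0, v1, 146). refcount(pp1)=2>1 -> COPY to pp4. 5 ppages; refcounts: pp0:2 pp1:1 pp2:2 pp3:2 pp4:1
Op 3: fork(P0) -> P2. 5 ppages; refcounts: pp0:3 pp1:1 pp2:3 pp3:3 pp4:2
Op 4: read(P0, v3) -> 48. No state change.
Op 5: write(P2, v1, 123). refcount(pp4)=2>1 -> COPY to pp5. 6 ppages; refcounts: pp0:3 pp1:1 pp2:3 pp3:3 pp4:1 pp5:1
Op 6: fork(P0) -> P3. 6 ppages; refcounts: pp0:4 pp1:1 pp2:4 pp3:4 pp4:2 pp5:1
Op 7: write(P2, v0, 158). refcount(pp0)=4>1 -> COPY to pp6. 7 ppages; refcounts: pp0:3 pp1:1 pp2:4 pp3:4 pp4:2 pp5:1 pp6:1
Op 8: read(P3, v3) -> 48. No state change.
Op 9: read(P1, v1) -> 18. No state change.

Answer: 3 1 4 4 2 1 1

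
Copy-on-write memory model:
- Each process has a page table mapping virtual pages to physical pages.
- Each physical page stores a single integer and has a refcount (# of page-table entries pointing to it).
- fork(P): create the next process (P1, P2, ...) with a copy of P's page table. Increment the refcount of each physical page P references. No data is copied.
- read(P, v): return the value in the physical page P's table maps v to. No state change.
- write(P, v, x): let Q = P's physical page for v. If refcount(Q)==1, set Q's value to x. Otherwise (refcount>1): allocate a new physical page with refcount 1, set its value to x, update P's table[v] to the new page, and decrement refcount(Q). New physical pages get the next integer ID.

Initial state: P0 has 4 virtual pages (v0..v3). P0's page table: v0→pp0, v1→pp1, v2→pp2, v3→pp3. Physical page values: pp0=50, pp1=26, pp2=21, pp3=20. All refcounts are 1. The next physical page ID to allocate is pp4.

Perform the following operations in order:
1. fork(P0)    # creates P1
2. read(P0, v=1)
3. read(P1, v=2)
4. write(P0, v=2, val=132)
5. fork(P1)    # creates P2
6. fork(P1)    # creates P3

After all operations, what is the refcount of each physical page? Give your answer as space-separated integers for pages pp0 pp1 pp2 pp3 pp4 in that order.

Answer: 4 4 3 4 1

Derivation:
Op 1: fork(P0) -> P1. 4 ppages; refcounts: pp0:2 pp1:2 pp2:2 pp3:2
Op 2: read(P0, v1) -> 26. No state change.
Op 3: read(P1, v2) -> 21. No state change.
Op 4: write(P0, v2, 132). refcount(pp2)=2>1 -> COPY to pp4. 5 ppages; refcounts: pp0:2 pp1:2 pp2:1 pp3:2 pp4:1
Op 5: fork(P1) -> P2. 5 ppages; refcounts: pp0:3 pp1:3 pp2:2 pp3:3 pp4:1
Op 6: fork(P1) -> P3. 5 ppages; refcounts: pp0:4 pp1:4 pp2:3 pp3:4 pp4:1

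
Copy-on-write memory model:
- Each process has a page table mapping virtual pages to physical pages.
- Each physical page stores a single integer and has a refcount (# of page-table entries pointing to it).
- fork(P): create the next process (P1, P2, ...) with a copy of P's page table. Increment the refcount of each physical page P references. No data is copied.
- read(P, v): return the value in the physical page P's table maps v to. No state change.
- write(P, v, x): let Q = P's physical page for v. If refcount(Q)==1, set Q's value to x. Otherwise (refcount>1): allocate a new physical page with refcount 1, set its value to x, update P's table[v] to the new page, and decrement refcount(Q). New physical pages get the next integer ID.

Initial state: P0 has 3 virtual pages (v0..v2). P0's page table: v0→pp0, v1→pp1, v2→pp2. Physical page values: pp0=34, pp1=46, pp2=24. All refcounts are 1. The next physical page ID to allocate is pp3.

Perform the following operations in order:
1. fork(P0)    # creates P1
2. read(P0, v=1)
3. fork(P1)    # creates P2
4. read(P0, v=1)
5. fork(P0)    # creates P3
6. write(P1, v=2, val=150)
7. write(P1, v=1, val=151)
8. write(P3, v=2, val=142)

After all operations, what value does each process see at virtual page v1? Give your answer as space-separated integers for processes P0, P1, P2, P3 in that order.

Op 1: fork(P0) -> P1. 3 ppages; refcounts: pp0:2 pp1:2 pp2:2
Op 2: read(P0, v1) -> 46. No state change.
Op 3: fork(P1) -> P2. 3 ppages; refcounts: pp0:3 pp1:3 pp2:3
Op 4: read(P0, v1) -> 46. No state change.
Op 5: fork(P0) -> P3. 3 ppages; refcounts: pp0:4 pp1:4 pp2:4
Op 6: write(P1, v2, 150). refcount(pp2)=4>1 -> COPY to pp3. 4 ppages; refcounts: pp0:4 pp1:4 pp2:3 pp3:1
Op 7: write(P1, v1, 151). refcount(pp1)=4>1 -> COPY to pp4. 5 ppages; refcounts: pp0:4 pp1:3 pp2:3 pp3:1 pp4:1
Op 8: write(P3, v2, 142). refcount(pp2)=3>1 -> COPY to pp5. 6 ppages; refcounts: pp0:4 pp1:3 pp2:2 pp3:1 pp4:1 pp5:1
P0: v1 -> pp1 = 46
P1: v1 -> pp4 = 151
P2: v1 -> pp1 = 46
P3: v1 -> pp1 = 46

Answer: 46 151 46 46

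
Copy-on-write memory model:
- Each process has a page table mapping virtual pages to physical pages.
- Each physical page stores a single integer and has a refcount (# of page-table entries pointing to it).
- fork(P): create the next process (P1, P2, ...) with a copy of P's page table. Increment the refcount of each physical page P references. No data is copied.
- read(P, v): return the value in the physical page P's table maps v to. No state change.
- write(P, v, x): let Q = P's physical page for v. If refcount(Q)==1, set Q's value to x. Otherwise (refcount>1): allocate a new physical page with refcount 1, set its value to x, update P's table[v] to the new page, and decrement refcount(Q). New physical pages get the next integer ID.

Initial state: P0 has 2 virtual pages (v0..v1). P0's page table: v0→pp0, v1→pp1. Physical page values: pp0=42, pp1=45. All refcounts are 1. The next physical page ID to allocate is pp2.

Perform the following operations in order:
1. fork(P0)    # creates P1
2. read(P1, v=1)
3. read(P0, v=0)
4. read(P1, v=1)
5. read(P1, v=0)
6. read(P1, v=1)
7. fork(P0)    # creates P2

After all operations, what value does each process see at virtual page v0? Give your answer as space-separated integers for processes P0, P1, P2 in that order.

Answer: 42 42 42

Derivation:
Op 1: fork(P0) -> P1. 2 ppages; refcounts: pp0:2 pp1:2
Op 2: read(P1, v1) -> 45. No state change.
Op 3: read(P0, v0) -> 42. No state change.
Op 4: read(P1, v1) -> 45. No state change.
Op 5: read(P1, v0) -> 42. No state change.
Op 6: read(P1, v1) -> 45. No state change.
Op 7: fork(P0) -> P2. 2 ppages; refcounts: pp0:3 pp1:3
P0: v0 -> pp0 = 42
P1: v0 -> pp0 = 42
P2: v0 -> pp0 = 42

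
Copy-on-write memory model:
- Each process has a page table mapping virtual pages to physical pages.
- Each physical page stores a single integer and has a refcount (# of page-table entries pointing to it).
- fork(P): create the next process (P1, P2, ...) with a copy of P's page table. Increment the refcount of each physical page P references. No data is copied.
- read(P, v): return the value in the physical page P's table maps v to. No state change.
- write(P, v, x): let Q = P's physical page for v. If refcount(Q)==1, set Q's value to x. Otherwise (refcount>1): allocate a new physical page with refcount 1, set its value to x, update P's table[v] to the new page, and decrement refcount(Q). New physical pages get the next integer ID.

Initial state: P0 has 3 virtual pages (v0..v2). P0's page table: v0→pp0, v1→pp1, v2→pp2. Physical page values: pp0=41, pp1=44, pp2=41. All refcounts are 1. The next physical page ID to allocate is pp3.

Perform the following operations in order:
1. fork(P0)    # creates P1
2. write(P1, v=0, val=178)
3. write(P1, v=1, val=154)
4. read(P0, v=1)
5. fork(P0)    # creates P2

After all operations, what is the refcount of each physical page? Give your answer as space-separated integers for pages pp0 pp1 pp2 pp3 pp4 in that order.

Op 1: fork(P0) -> P1. 3 ppages; refcounts: pp0:2 pp1:2 pp2:2
Op 2: write(P1, v0, 178). refcount(pp0)=2>1 -> COPY to pp3. 4 ppages; refcounts: pp0:1 pp1:2 pp2:2 pp3:1
Op 3: write(P1, v1, 154). refcount(pp1)=2>1 -> COPY to pp4. 5 ppages; refcounts: pp0:1 pp1:1 pp2:2 pp3:1 pp4:1
Op 4: read(P0, v1) -> 44. No state change.
Op 5: fork(P0) -> P2. 5 ppages; refcounts: pp0:2 pp1:2 pp2:3 pp3:1 pp4:1

Answer: 2 2 3 1 1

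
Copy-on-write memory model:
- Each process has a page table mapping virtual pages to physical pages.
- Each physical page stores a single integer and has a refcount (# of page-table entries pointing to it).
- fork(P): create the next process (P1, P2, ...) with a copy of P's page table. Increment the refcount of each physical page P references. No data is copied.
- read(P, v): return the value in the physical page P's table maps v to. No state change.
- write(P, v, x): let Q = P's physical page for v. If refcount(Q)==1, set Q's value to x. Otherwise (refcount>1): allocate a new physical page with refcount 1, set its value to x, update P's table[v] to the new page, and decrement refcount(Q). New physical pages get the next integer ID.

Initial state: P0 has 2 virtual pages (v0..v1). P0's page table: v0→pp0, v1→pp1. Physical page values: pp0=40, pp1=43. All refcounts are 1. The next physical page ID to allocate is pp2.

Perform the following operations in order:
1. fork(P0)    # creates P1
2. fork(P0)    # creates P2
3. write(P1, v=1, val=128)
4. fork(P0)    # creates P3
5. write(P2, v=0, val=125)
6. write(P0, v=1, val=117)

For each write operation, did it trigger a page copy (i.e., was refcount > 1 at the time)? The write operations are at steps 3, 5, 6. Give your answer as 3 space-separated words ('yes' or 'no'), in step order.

Op 1: fork(P0) -> P1. 2 ppages; refcounts: pp0:2 pp1:2
Op 2: fork(P0) -> P2. 2 ppages; refcounts: pp0:3 pp1:3
Op 3: write(P1, v1, 128). refcount(pp1)=3>1 -> COPY to pp2. 3 ppages; refcounts: pp0:3 pp1:2 pp2:1
Op 4: fork(P0) -> P3. 3 ppages; refcounts: pp0:4 pp1:3 pp2:1
Op 5: write(P2, v0, 125). refcount(pp0)=4>1 -> COPY to pp3. 4 ppages; refcounts: pp0:3 pp1:3 pp2:1 pp3:1
Op 6: write(P0, v1, 117). refcount(pp1)=3>1 -> COPY to pp4. 5 ppages; refcounts: pp0:3 pp1:2 pp2:1 pp3:1 pp4:1

yes yes yes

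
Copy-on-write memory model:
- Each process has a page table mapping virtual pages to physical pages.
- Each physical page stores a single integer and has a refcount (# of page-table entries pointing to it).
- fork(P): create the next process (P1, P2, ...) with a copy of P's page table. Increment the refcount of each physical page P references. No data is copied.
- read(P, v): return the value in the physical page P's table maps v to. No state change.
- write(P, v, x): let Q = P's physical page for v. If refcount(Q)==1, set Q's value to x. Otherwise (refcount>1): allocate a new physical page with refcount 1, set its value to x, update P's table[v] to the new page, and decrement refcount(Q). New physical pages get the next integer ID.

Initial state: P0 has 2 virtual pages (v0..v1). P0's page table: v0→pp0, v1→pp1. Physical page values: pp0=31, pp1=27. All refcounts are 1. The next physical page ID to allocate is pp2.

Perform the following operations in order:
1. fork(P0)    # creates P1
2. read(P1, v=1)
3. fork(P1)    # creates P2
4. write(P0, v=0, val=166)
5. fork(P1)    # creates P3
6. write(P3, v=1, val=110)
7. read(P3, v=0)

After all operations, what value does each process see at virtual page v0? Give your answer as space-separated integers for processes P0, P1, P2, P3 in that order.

Answer: 166 31 31 31

Derivation:
Op 1: fork(P0) -> P1. 2 ppages; refcounts: pp0:2 pp1:2
Op 2: read(P1, v1) -> 27. No state change.
Op 3: fork(P1) -> P2. 2 ppages; refcounts: pp0:3 pp1:3
Op 4: write(P0, v0, 166). refcount(pp0)=3>1 -> COPY to pp2. 3 ppages; refcounts: pp0:2 pp1:3 pp2:1
Op 5: fork(P1) -> P3. 3 ppages; refcounts: pp0:3 pp1:4 pp2:1
Op 6: write(P3, v1, 110). refcount(pp1)=4>1 -> COPY to pp3. 4 ppages; refcounts: pp0:3 pp1:3 pp2:1 pp3:1
Op 7: read(P3, v0) -> 31. No state change.
P0: v0 -> pp2 = 166
P1: v0 -> pp0 = 31
P2: v0 -> pp0 = 31
P3: v0 -> pp0 = 31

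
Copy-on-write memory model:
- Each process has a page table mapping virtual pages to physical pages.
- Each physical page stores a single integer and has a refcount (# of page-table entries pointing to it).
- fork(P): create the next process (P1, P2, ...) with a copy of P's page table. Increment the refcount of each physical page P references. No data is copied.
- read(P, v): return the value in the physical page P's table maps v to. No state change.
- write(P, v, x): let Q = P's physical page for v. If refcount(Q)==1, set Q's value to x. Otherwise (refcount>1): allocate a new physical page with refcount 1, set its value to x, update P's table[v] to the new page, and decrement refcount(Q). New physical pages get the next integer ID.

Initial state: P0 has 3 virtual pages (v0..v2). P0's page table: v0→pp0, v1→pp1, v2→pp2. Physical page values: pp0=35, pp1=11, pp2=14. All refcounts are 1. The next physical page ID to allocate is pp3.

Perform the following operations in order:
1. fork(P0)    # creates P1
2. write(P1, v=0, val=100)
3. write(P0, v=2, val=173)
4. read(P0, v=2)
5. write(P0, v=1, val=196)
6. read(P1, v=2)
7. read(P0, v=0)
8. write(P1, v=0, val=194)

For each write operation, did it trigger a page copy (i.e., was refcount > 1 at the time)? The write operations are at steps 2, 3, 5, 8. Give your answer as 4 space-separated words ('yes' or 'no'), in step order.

Op 1: fork(P0) -> P1. 3 ppages; refcounts: pp0:2 pp1:2 pp2:2
Op 2: write(P1, v0, 100). refcount(pp0)=2>1 -> COPY to pp3. 4 ppages; refcounts: pp0:1 pp1:2 pp2:2 pp3:1
Op 3: write(P0, v2, 173). refcount(pp2)=2>1 -> COPY to pp4. 5 ppages; refcounts: pp0:1 pp1:2 pp2:1 pp3:1 pp4:1
Op 4: read(P0, v2) -> 173. No state change.
Op 5: write(P0, v1, 196). refcount(pp1)=2>1 -> COPY to pp5. 6 ppages; refcounts: pp0:1 pp1:1 pp2:1 pp3:1 pp4:1 pp5:1
Op 6: read(P1, v2) -> 14. No state change.
Op 7: read(P0, v0) -> 35. No state change.
Op 8: write(P1, v0, 194). refcount(pp3)=1 -> write in place. 6 ppages; refcounts: pp0:1 pp1:1 pp2:1 pp3:1 pp4:1 pp5:1

yes yes yes no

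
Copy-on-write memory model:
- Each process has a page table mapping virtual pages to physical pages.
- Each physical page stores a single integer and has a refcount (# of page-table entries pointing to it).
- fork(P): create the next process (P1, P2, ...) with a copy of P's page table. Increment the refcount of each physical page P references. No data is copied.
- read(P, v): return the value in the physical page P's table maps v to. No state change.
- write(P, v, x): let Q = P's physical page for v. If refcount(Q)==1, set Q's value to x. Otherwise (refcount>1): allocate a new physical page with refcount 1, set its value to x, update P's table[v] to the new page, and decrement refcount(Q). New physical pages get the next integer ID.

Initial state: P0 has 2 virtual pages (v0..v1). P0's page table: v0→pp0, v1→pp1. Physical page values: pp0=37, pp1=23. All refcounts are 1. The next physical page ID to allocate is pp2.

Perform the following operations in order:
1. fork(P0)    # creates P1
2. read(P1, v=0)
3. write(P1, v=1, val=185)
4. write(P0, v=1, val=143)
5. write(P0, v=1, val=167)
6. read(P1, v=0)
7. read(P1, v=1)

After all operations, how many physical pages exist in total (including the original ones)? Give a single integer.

Answer: 3

Derivation:
Op 1: fork(P0) -> P1. 2 ppages; refcounts: pp0:2 pp1:2
Op 2: read(P1, v0) -> 37. No state change.
Op 3: write(P1, v1, 185). refcount(pp1)=2>1 -> COPY to pp2. 3 ppages; refcounts: pp0:2 pp1:1 pp2:1
Op 4: write(P0, v1, 143). refcount(pp1)=1 -> write in place. 3 ppages; refcounts: pp0:2 pp1:1 pp2:1
Op 5: write(P0, v1, 167). refcount(pp1)=1 -> write in place. 3 ppages; refcounts: pp0:2 pp1:1 pp2:1
Op 6: read(P1, v0) -> 37. No state change.
Op 7: read(P1, v1) -> 185. No state change.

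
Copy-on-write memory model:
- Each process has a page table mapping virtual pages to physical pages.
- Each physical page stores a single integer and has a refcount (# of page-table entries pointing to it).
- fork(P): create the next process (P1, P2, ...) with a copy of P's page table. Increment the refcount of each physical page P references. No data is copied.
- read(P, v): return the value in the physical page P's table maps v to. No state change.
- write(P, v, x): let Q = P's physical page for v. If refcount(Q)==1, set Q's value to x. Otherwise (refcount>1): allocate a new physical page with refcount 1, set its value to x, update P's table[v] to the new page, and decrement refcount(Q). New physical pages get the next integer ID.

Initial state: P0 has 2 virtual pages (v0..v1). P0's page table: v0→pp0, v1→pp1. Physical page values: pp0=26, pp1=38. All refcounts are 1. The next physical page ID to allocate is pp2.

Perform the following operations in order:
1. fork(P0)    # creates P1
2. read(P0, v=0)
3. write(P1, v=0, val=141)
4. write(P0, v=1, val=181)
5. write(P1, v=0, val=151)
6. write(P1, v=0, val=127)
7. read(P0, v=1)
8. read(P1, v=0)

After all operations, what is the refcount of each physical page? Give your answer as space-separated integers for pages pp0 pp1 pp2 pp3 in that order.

Answer: 1 1 1 1

Derivation:
Op 1: fork(P0) -> P1. 2 ppages; refcounts: pp0:2 pp1:2
Op 2: read(P0, v0) -> 26. No state change.
Op 3: write(P1, v0, 141). refcount(pp0)=2>1 -> COPY to pp2. 3 ppages; refcounts: pp0:1 pp1:2 pp2:1
Op 4: write(P0, v1, 181). refcount(pp1)=2>1 -> COPY to pp3. 4 ppages; refcounts: pp0:1 pp1:1 pp2:1 pp3:1
Op 5: write(P1, v0, 151). refcount(pp2)=1 -> write in place. 4 ppages; refcounts: pp0:1 pp1:1 pp2:1 pp3:1
Op 6: write(P1, v0, 127). refcount(pp2)=1 -> write in place. 4 ppages; refcounts: pp0:1 pp1:1 pp2:1 pp3:1
Op 7: read(P0, v1) -> 181. No state change.
Op 8: read(P1, v0) -> 127. No state change.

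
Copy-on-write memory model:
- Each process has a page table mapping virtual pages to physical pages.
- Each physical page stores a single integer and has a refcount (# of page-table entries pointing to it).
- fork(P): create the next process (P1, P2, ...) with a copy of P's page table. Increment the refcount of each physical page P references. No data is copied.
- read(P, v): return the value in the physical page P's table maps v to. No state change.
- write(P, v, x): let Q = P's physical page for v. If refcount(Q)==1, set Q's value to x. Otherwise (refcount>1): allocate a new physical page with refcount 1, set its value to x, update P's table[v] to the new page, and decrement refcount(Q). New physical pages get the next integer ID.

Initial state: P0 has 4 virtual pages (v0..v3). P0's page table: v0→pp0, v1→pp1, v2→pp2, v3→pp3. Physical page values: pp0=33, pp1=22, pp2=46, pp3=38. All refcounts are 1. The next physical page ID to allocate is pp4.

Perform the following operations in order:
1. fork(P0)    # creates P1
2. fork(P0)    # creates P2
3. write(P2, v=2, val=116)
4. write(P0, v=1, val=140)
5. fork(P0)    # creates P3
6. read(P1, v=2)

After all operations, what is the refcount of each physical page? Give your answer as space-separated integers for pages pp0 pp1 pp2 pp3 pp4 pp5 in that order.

Answer: 4 2 3 4 1 2

Derivation:
Op 1: fork(P0) -> P1. 4 ppages; refcounts: pp0:2 pp1:2 pp2:2 pp3:2
Op 2: fork(P0) -> P2. 4 ppages; refcounts: pp0:3 pp1:3 pp2:3 pp3:3
Op 3: write(P2, v2, 116). refcount(pp2)=3>1 -> COPY to pp4. 5 ppages; refcounts: pp0:3 pp1:3 pp2:2 pp3:3 pp4:1
Op 4: write(P0, v1, 140). refcount(pp1)=3>1 -> COPY to pp5. 6 ppages; refcounts: pp0:3 pp1:2 pp2:2 pp3:3 pp4:1 pp5:1
Op 5: fork(P0) -> P3. 6 ppages; refcounts: pp0:4 pp1:2 pp2:3 pp3:4 pp4:1 pp5:2
Op 6: read(P1, v2) -> 46. No state change.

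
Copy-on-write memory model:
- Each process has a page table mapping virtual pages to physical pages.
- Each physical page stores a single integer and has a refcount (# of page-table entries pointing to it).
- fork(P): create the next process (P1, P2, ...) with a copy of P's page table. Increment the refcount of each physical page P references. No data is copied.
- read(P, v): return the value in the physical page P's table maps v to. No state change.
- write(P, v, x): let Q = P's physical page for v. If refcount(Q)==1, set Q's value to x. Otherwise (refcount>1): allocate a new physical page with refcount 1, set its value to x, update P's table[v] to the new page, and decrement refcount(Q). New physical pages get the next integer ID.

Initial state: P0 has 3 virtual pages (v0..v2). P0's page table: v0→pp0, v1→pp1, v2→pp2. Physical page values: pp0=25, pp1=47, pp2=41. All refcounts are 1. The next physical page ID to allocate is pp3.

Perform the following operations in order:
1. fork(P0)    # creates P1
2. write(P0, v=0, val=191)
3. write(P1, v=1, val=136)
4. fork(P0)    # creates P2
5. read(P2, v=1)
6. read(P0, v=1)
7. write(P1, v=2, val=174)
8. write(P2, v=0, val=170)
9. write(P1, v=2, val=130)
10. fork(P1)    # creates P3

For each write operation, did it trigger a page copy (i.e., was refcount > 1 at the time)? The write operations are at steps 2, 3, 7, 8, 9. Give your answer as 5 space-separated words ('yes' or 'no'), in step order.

Op 1: fork(P0) -> P1. 3 ppages; refcounts: pp0:2 pp1:2 pp2:2
Op 2: write(P0, v0, 191). refcount(pp0)=2>1 -> COPY to pp3. 4 ppages; refcounts: pp0:1 pp1:2 pp2:2 pp3:1
Op 3: write(P1, v1, 136). refcount(pp1)=2>1 -> COPY to pp4. 5 ppages; refcounts: pp0:1 pp1:1 pp2:2 pp3:1 pp4:1
Op 4: fork(P0) -> P2. 5 ppages; refcounts: pp0:1 pp1:2 pp2:3 pp3:2 pp4:1
Op 5: read(P2, v1) -> 47. No state change.
Op 6: read(P0, v1) -> 47. No state change.
Op 7: write(P1, v2, 174). refcount(pp2)=3>1 -> COPY to pp5. 6 ppages; refcounts: pp0:1 pp1:2 pp2:2 pp3:2 pp4:1 pp5:1
Op 8: write(P2, v0, 170). refcount(pp3)=2>1 -> COPY to pp6. 7 ppages; refcounts: pp0:1 pp1:2 pp2:2 pp3:1 pp4:1 pp5:1 pp6:1
Op 9: write(P1, v2, 130). refcount(pp5)=1 -> write in place. 7 ppages; refcounts: pp0:1 pp1:2 pp2:2 pp3:1 pp4:1 pp5:1 pp6:1
Op 10: fork(P1) -> P3. 7 ppages; refcounts: pp0:2 pp1:2 pp2:2 pp3:1 pp4:2 pp5:2 pp6:1

yes yes yes yes no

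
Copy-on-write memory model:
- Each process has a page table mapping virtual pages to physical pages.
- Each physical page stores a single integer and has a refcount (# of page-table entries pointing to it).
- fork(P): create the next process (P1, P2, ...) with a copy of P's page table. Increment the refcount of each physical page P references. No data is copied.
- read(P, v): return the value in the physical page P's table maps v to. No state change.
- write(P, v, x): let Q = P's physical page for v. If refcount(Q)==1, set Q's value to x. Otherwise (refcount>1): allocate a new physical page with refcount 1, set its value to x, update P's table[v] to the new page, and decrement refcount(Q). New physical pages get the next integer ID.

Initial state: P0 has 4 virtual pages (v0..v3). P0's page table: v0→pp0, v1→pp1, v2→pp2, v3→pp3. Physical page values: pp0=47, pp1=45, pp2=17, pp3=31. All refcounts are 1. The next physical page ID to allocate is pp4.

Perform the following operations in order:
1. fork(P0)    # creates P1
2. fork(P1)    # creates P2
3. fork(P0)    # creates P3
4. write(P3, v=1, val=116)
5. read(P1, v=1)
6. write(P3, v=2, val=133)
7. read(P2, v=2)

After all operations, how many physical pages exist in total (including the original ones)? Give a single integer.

Op 1: fork(P0) -> P1. 4 ppages; refcounts: pp0:2 pp1:2 pp2:2 pp3:2
Op 2: fork(P1) -> P2. 4 ppages; refcounts: pp0:3 pp1:3 pp2:3 pp3:3
Op 3: fork(P0) -> P3. 4 ppages; refcounts: pp0:4 pp1:4 pp2:4 pp3:4
Op 4: write(P3, v1, 116). refcount(pp1)=4>1 -> COPY to pp4. 5 ppages; refcounts: pp0:4 pp1:3 pp2:4 pp3:4 pp4:1
Op 5: read(P1, v1) -> 45. No state change.
Op 6: write(P3, v2, 133). refcount(pp2)=4>1 -> COPY to pp5. 6 ppages; refcounts: pp0:4 pp1:3 pp2:3 pp3:4 pp4:1 pp5:1
Op 7: read(P2, v2) -> 17. No state change.

Answer: 6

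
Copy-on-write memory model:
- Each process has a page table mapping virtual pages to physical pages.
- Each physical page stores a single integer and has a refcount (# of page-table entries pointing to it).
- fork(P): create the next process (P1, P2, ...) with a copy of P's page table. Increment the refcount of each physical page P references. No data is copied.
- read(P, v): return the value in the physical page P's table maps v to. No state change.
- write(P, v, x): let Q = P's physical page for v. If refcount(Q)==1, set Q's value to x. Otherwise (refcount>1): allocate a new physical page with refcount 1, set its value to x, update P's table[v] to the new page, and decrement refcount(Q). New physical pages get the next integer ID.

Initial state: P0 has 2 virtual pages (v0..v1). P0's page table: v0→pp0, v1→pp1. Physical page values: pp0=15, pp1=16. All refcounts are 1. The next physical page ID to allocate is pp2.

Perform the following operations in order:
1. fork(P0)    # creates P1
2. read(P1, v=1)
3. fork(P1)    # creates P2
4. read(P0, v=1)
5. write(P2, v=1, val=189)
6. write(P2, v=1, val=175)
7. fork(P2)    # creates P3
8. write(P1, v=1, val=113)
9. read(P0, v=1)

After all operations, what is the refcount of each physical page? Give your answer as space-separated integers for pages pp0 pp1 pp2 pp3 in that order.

Op 1: fork(P0) -> P1. 2 ppages; refcounts: pp0:2 pp1:2
Op 2: read(P1, v1) -> 16. No state change.
Op 3: fork(P1) -> P2. 2 ppages; refcounts: pp0:3 pp1:3
Op 4: read(P0, v1) -> 16. No state change.
Op 5: write(P2, v1, 189). refcount(pp1)=3>1 -> COPY to pp2. 3 ppages; refcounts: pp0:3 pp1:2 pp2:1
Op 6: write(P2, v1, 175). refcount(pp2)=1 -> write in place. 3 ppages; refcounts: pp0:3 pp1:2 pp2:1
Op 7: fork(P2) -> P3. 3 ppages; refcounts: pp0:4 pp1:2 pp2:2
Op 8: write(P1, v1, 113). refcount(pp1)=2>1 -> COPY to pp3. 4 ppages; refcounts: pp0:4 pp1:1 pp2:2 pp3:1
Op 9: read(P0, v1) -> 16. No state change.

Answer: 4 1 2 1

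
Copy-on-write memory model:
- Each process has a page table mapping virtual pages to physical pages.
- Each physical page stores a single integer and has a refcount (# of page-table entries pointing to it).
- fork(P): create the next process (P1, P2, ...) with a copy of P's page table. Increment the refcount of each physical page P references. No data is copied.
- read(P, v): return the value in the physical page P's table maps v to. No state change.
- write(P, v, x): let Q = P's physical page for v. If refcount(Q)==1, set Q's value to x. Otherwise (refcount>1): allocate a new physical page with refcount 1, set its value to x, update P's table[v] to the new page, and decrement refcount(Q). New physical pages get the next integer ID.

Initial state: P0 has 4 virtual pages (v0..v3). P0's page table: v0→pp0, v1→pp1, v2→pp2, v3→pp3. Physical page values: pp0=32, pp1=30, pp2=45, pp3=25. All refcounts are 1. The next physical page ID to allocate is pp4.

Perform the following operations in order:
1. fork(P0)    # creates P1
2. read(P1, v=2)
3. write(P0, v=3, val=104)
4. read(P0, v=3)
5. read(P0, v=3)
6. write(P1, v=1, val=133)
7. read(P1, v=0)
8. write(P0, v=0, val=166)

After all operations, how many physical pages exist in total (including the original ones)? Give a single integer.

Op 1: fork(P0) -> P1. 4 ppages; refcounts: pp0:2 pp1:2 pp2:2 pp3:2
Op 2: read(P1, v2) -> 45. No state change.
Op 3: write(P0, v3, 104). refcount(pp3)=2>1 -> COPY to pp4. 5 ppages; refcounts: pp0:2 pp1:2 pp2:2 pp3:1 pp4:1
Op 4: read(P0, v3) -> 104. No state change.
Op 5: read(P0, v3) -> 104. No state change.
Op 6: write(P1, v1, 133). refcount(pp1)=2>1 -> COPY to pp5. 6 ppages; refcounts: pp0:2 pp1:1 pp2:2 pp3:1 pp4:1 pp5:1
Op 7: read(P1, v0) -> 32. No state change.
Op 8: write(P0, v0, 166). refcount(pp0)=2>1 -> COPY to pp6. 7 ppages; refcounts: pp0:1 pp1:1 pp2:2 pp3:1 pp4:1 pp5:1 pp6:1

Answer: 7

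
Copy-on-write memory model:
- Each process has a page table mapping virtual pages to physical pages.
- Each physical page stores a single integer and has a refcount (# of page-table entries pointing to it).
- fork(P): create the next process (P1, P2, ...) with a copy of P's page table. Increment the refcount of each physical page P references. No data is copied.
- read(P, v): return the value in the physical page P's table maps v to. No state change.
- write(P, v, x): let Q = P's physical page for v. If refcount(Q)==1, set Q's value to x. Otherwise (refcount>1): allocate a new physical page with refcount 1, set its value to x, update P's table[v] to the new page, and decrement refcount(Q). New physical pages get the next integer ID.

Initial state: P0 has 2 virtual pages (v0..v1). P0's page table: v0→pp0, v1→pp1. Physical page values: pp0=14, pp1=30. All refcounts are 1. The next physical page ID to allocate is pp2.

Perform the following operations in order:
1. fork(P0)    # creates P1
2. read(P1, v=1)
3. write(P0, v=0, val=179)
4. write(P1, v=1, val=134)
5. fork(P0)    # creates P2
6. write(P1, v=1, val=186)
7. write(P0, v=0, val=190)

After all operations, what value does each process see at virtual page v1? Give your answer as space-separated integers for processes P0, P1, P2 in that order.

Op 1: fork(P0) -> P1. 2 ppages; refcounts: pp0:2 pp1:2
Op 2: read(P1, v1) -> 30. No state change.
Op 3: write(P0, v0, 179). refcount(pp0)=2>1 -> COPY to pp2. 3 ppages; refcounts: pp0:1 pp1:2 pp2:1
Op 4: write(P1, v1, 134). refcount(pp1)=2>1 -> COPY to pp3. 4 ppages; refcounts: pp0:1 pp1:1 pp2:1 pp3:1
Op 5: fork(P0) -> P2. 4 ppages; refcounts: pp0:1 pp1:2 pp2:2 pp3:1
Op 6: write(P1, v1, 186). refcount(pp3)=1 -> write in place. 4 ppages; refcounts: pp0:1 pp1:2 pp2:2 pp3:1
Op 7: write(P0, v0, 190). refcount(pp2)=2>1 -> COPY to pp4. 5 ppages; refcounts: pp0:1 pp1:2 pp2:1 pp3:1 pp4:1
P0: v1 -> pp1 = 30
P1: v1 -> pp3 = 186
P2: v1 -> pp1 = 30

Answer: 30 186 30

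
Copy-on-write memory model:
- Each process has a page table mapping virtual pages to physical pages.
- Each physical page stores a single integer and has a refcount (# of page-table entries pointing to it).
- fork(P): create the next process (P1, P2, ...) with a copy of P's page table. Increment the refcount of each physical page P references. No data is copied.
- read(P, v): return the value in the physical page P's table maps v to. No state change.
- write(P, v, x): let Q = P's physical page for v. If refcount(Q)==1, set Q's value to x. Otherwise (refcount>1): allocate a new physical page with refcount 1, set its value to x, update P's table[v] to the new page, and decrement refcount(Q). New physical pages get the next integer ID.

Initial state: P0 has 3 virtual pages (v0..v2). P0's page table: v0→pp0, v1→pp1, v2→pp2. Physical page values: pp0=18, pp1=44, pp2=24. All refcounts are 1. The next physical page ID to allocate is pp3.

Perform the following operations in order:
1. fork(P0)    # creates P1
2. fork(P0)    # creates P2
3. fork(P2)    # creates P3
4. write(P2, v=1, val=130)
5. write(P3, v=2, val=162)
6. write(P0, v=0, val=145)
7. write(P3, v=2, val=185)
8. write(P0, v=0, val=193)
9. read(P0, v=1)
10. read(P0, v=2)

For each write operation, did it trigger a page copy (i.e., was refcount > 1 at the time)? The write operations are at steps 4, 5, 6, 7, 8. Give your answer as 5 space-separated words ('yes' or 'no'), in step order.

Op 1: fork(P0) -> P1. 3 ppages; refcounts: pp0:2 pp1:2 pp2:2
Op 2: fork(P0) -> P2. 3 ppages; refcounts: pp0:3 pp1:3 pp2:3
Op 3: fork(P2) -> P3. 3 ppages; refcounts: pp0:4 pp1:4 pp2:4
Op 4: write(P2, v1, 130). refcount(pp1)=4>1 -> COPY to pp3. 4 ppages; refcounts: pp0:4 pp1:3 pp2:4 pp3:1
Op 5: write(P3, v2, 162). refcount(pp2)=4>1 -> COPY to pp4. 5 ppages; refcounts: pp0:4 pp1:3 pp2:3 pp3:1 pp4:1
Op 6: write(P0, v0, 145). refcount(pp0)=4>1 -> COPY to pp5. 6 ppages; refcounts: pp0:3 pp1:3 pp2:3 pp3:1 pp4:1 pp5:1
Op 7: write(P3, v2, 185). refcount(pp4)=1 -> write in place. 6 ppages; refcounts: pp0:3 pp1:3 pp2:3 pp3:1 pp4:1 pp5:1
Op 8: write(P0, v0, 193). refcount(pp5)=1 -> write in place. 6 ppages; refcounts: pp0:3 pp1:3 pp2:3 pp3:1 pp4:1 pp5:1
Op 9: read(P0, v1) -> 44. No state change.
Op 10: read(P0, v2) -> 24. No state change.

yes yes yes no no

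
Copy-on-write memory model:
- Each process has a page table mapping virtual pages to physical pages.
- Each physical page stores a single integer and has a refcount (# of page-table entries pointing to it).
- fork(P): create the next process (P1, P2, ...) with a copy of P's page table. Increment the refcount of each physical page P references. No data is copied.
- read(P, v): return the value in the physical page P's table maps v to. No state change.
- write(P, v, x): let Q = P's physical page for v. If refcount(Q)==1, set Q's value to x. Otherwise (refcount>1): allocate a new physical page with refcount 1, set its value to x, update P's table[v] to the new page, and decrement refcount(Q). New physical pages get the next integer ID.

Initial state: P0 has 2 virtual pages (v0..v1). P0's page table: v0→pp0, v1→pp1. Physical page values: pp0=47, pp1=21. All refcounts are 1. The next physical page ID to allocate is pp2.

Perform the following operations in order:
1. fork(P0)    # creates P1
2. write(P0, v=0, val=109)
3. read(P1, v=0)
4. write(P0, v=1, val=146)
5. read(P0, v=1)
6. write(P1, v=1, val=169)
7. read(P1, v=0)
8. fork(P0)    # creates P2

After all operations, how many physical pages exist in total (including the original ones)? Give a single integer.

Answer: 4

Derivation:
Op 1: fork(P0) -> P1. 2 ppages; refcounts: pp0:2 pp1:2
Op 2: write(P0, v0, 109). refcount(pp0)=2>1 -> COPY to pp2. 3 ppages; refcounts: pp0:1 pp1:2 pp2:1
Op 3: read(P1, v0) -> 47. No state change.
Op 4: write(P0, v1, 146). refcount(pp1)=2>1 -> COPY to pp3. 4 ppages; refcounts: pp0:1 pp1:1 pp2:1 pp3:1
Op 5: read(P0, v1) -> 146. No state change.
Op 6: write(P1, v1, 169). refcount(pp1)=1 -> write in place. 4 ppages; refcounts: pp0:1 pp1:1 pp2:1 pp3:1
Op 7: read(P1, v0) -> 47. No state change.
Op 8: fork(P0) -> P2. 4 ppages; refcounts: pp0:1 pp1:1 pp2:2 pp3:2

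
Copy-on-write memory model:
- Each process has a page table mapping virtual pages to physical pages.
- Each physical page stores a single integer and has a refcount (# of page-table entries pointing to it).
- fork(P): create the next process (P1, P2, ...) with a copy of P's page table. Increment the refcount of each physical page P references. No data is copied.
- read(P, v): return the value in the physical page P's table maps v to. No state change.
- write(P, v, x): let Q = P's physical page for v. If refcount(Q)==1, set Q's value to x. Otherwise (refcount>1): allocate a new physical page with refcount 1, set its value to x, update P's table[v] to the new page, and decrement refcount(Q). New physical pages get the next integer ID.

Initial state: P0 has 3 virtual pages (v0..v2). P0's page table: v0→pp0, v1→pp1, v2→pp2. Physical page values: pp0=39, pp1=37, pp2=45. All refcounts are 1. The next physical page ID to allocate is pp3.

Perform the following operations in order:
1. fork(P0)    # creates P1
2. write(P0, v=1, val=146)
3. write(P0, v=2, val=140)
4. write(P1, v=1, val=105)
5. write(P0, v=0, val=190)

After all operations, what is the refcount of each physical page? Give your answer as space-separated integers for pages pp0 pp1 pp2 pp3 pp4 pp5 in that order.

Op 1: fork(P0) -> P1. 3 ppages; refcounts: pp0:2 pp1:2 pp2:2
Op 2: write(P0, v1, 146). refcount(pp1)=2>1 -> COPY to pp3. 4 ppages; refcounts: pp0:2 pp1:1 pp2:2 pp3:1
Op 3: write(P0, v2, 140). refcount(pp2)=2>1 -> COPY to pp4. 5 ppages; refcounts: pp0:2 pp1:1 pp2:1 pp3:1 pp4:1
Op 4: write(P1, v1, 105). refcount(pp1)=1 -> write in place. 5 ppages; refcounts: pp0:2 pp1:1 pp2:1 pp3:1 pp4:1
Op 5: write(P0, v0, 190). refcount(pp0)=2>1 -> COPY to pp5. 6 ppages; refcounts: pp0:1 pp1:1 pp2:1 pp3:1 pp4:1 pp5:1

Answer: 1 1 1 1 1 1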